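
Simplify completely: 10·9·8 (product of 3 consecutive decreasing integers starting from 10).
720

Reasoning: This is P(10,3) = 10!/(7)! = 720.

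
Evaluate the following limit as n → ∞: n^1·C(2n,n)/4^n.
∞

C(2n,n) ~ 4^n/√(πn), so n^1·C(2n,n)/4^n ~ n^(1 − 1/2)/√π → ∞.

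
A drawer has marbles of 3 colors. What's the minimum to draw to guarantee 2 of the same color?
4

Reasoning: Worst case: 1 of each = 3. One more: 4.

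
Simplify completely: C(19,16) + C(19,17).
1,140

Working:
By Pascal's identity: C(20,17) = 1,140.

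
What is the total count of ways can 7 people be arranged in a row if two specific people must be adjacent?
1,440

Solution: Treat pair as unit: (7-1)! arrangements × 2 internal orders = 1,440.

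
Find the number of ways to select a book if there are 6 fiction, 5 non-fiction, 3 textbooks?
14
By the addition principle: 6 + 5 + 3 = 14.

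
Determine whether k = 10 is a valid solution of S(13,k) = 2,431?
No

Solution: S(13,10) = 10·S(12,10) + S(12,9) = 10·1,705 + 22,275 = 39,325, which does not equal 2,431.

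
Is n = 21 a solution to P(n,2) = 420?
Yes

Explanation: P(21,2) = 21·20 = 420, which equals 420.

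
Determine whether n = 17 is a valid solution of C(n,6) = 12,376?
Yes
C(17,6) = 17·16·15·14·13·12/6! = 8,910,720/720 = 12,376, which equals 12,376.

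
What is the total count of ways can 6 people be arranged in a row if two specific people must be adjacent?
Treat pair as unit: (6-1)! arrangements × 2 internal orders = 240.
Final answer: 240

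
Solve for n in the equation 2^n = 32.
5

Solution: 2^5 = 32, so n = 5.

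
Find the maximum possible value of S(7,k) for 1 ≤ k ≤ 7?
350

Reasoning: Row S(7,k) for k = 1..7 (via S(n,k) = k·S(n−1,k) + S(n−1,k−1)): 1, 63, 301, 350, 140, 21, 1. The row is unimodal; maximum at k = 4: 350.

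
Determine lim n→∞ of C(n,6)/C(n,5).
∞

Reasoning: C(n,6)/C(n,5) = (n-5)/6 → ∞ as n → ∞.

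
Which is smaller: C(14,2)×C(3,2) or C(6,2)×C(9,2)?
C(14,2)×C(3,2)

Reasoning: C(14,2)×C(3,2)=273, C(6,2)×C(9,2)=540.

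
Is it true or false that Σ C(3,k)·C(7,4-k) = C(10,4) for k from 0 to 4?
True

Solution: Vandermonde's identity gives C(10,4) = 210; RHS C(10,4) = 210.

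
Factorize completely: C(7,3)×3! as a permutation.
P(7,3)

C(7,3)×3! = [7!/(3!(4)!)]×3! = 7!/(4)! = P(7,3) = 210.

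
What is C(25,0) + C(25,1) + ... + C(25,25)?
33,554,432

Working:
Sum of binomial coefficients = 2^25 = 33,554,432.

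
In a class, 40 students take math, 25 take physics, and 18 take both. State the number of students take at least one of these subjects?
47

|A∪B| = |A|+|B|-|A∩B| = 40+25-18 = 47.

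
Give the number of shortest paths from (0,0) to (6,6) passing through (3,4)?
350

Reasoning: To (3,4): C(7,3)=35. From there: C(5,3)=10. Total: 350.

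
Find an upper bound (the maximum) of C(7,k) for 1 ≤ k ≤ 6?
35

Solution: C(7,k) is maximised at the centre of the row: C(7,3) = 35.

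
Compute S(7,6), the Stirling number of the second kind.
Using the Stirling recurrence: S(n,k) = k·S(n-1,k) + S(n-1,k-1)
S(7,6) = 6·S(6,6) + S(6,5)
         = 6·1 + 15
         = 6 + 15
         = 21
Final answer: 21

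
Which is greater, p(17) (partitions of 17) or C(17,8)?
Pentagonal recurrence p(n) = p(n−1) + p(n−2) − p(n−5) − p(n−7) + …: p(17) = p(16) + p(15) − p(12) − p(10) + p(5) + p(2) = 231 + 176 − 77 − 42 + 7 + 2 = 297; C(17,8) = 24,310.
Final answer: C(17,8)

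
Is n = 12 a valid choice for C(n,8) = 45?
No

Explanation: C(12,8) = 12·11·10·9·8·7·6·5/8! = 19,958,400/40,320 = 495, which does not equal 45.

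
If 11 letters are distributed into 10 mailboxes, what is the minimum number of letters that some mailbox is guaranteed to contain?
2

Working:
Pigeonhole: ⌈11/10⌉ = 2.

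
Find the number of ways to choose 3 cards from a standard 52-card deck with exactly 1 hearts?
9,633

Explanation: 13 hearts and 39 non-hearts: C(13,1) × C(39,2) = 13 × 741 = 9,633.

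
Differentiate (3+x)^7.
7(3+x)^6

Working:
Using the power rule: d/dx (3+x)^7 = 7(3+x)^{6}.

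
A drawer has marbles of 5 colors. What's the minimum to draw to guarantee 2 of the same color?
6

Solution: Worst case: 1 of each = 5. One more: 6.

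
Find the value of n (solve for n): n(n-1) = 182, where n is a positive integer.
14

Explanation: n² − n − 182 = 0, so n = (1 ± √(1 + 4·182))/2 = (1 ± √729)/2 = (1 ± 27)/2, i.e. n = 14 or n = -13. Taking the positive root, n = 14 (check: 14×13 = 182).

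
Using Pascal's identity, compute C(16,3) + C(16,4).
C(16,3) + C(16,4) = C(17,4) = 2,380.

Answer: 2,380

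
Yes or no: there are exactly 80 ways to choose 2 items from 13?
No

C(13,2) = 78 ≠ 80.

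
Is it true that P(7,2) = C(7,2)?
False

Reasoning: P(7,2) = 42 but C(7,2) = 21; they differ by a factor of 2! = 2, so the statement does not hold.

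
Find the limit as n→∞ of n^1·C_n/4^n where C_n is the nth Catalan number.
0

Explanation: C_n ~ 4^n/(n^(3/2)√π), so n^1·C_n/4^n ~ n^(1 − 3/2)/√π → 0.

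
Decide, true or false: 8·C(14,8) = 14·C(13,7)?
True

Working:
Absorption identity k·C(n,k) = n·C(n-1,k-1). LHS = 8·3003 = 24,024; RHS = 14·1716 = 24,024.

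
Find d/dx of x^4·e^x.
(4x^3 + x^4)e^x

Product rule: d/dx[x^4]·e^x + x^4·d/dx[e^x] = 4x^{3}e^x + x^4e^x.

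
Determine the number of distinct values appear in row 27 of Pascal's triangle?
14

Working:
Row 27 has entries C(27,0)..C(27,27); by symmetry C(27,k)=C(27,27-k), giving 14 distinct values.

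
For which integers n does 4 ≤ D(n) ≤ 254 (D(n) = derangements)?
4, 5

Explanation: Using D(n) = (n−1)[D(n−1) + D(n−2)] with D(1)=0, D(2)=1: D(3)=2; D(4)=9; D(5)=44; D(6)=265. So valid n = 4, 5.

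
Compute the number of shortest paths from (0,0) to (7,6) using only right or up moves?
Choose 7 rights from 13 moves: C(13,7) = 1,716.
Final answer: 1,716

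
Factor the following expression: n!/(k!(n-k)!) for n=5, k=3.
C(5,3) = 10

Solution: This is the binomial coefficient C(5,3) = 10.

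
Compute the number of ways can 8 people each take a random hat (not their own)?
Using D(n) = (n-1)[D(n-1) + D(n-2)]:
D(8) = (8-1) × [D(7) + D(6)]
      = 7 × [1854 + 265]
      = 7 × 2119
      = 14,833

Answer: 14,833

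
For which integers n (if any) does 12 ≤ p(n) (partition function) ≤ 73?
Tabulating p(n) via p(n) = p(n−1) + p(n−2) − p(n−5) − p(n−7) + …: p(6)=11; p(7)=15; p(8)=22; p(9)=30; p(10)=42; p(11)=56; p(12)=77. So valid n = 7, 8, 9, 10, 11.

Answer: 7, 8, 9, 10, 11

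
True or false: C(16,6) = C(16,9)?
False

C(16,6) = 8,008 but C(16,9) = 11,440; symmetry gives C(16,6) = C(16,10), not C(16,9).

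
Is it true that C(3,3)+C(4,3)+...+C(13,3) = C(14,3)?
False

Explanation: Hockey stick identity gives Σ = C(14,4) = 1,001; RHS C(14,3) = 364.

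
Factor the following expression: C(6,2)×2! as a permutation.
P(6,2)

C(6,2)×2! = [6!/(2!(4)!)]×2! = 6!/(4)! = P(6,2) = 30.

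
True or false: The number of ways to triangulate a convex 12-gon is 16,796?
Triangulations of a convex 12-gon are counted by the Catalan number C_10: C_10 = C(20,10)/(10+1) = 184,756/11 = 16,796.
Final answer: True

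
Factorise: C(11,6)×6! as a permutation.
P(11,6)

Solution: C(11,6)×6! = [11!/(6!(5)!)]×6! = 11!/(5)! = P(11,6) = 332,640.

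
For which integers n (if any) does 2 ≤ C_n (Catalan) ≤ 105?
2, 3, 4, 5
C_1=1; C_2=2; C_3=5; C_4=14; C_5=42; C_6=132. So valid n = 2, 3, 4, 5.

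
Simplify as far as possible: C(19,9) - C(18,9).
43,758

Explanation: C(19,9) - C(18,9) = C(18,8) = 43,758.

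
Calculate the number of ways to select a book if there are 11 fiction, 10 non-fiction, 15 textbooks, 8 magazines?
By the addition principle: 11 + 10 + 15 + 8 = 44.

Answer: 44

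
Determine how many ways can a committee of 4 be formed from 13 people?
715

Reasoning: C(13,4) = 13! / (4! × (13-4)!)
         = 13! / (4! × 9!)
         = 715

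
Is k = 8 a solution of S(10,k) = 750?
Yes

Working:
S(10,8) = 8·S(9,8) + S(9,7) = 8·36 + 462 = 750, which equals 750.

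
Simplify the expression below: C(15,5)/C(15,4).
11/5

Explanation: C(n,k+1)/C(n,k) = (n−k)/(k+1). Here (15−4)/(4+1) = 11/5 = 11/5.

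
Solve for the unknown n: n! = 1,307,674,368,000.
15

Working:
n! is strictly increasing. 13! = 6,227,020,800, 14! = 87,178,291,200, 15! = 1,307,674,368,000 ✓. So n = 15.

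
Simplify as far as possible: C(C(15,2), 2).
C(15,2) = 105, then C(105, 2) = 5,460.
Final answer: 5,460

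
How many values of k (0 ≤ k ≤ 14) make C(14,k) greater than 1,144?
5

Explanation: Row 14 is unimodal and symmetric about k=14/2. C(14,4)=1,001 ≤ 1,144; C(14,5)=2,002 > 1,144; by symmetry C(14,k) > 1,144 for k = 5..9. That's 9 - 5 + 1 = 5 values.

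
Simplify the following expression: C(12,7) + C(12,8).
By Pascal's identity: C(13,8) = 1,287.
Final answer: 1,287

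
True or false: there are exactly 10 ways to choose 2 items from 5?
True

Explanation: C(5,2) = 10.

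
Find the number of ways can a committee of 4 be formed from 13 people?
715

Explanation: C(13,4) = 13! / (4! × (13-4)!)
         = 13! / (4! × 9!)
         = 715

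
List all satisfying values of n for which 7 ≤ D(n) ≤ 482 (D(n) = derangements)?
4, 5, 6

Using D(n) = (n−1)[D(n−1) + D(n−2)] with D(1)=0, D(2)=1: D(3)=2; D(4)=9; D(5)=44; D(6)=265; D(7)=1,854. So valid n = 4, 5, 6.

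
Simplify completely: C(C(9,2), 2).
630

Solution: C(9,2) = 36, then C(36, 2) = 630.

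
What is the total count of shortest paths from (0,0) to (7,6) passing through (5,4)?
756

Working:
To (5,4): C(9,5)=126. From there: C(4,2)=6. Total: 756.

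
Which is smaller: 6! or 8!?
6!
6!=720, 8!=40,320. 8! > 6!.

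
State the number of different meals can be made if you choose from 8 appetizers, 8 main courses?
64

By the multiplication principle: 8 × 8 = 64.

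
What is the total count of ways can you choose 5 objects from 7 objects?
21

Working:
C(7,5) = 7! / (5! × (7-5)!)
         = 7! / (5! × 2!)
         = 21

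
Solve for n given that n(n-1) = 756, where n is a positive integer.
28
n² − n − 756 = 0, so n = (1 ± √(1 + 4·756))/2 = (1 ± √3,025)/2 = (1 ± 55)/2, i.e. n = 28 or n = -27. Taking the positive root, n = 28 (check: 28×27 = 756).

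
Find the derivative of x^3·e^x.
(3x^2 + x^3)e^x

Product rule: d/dx[x^3]·e^x + x^3·d/dx[e^x] = 3x^{2}e^x + x^3e^x.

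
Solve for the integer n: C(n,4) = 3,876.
19

Solution: C(n,4) = n(n−1)(n−2)(n−3)/4! is increasing in n, and n(n−1)(n−2)(n−3) = 4!·3,876 = 93,024 ≈ (n−1.5)^4 gives n ≈ 19.0. Check: C(17,4) = 2,380, C(18,4) = 3,060, C(19,4) = 3,876 ✓. So n = 19.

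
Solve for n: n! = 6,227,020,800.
13

n! is strictly increasing. 11! = 39,916,800, 12! = 479,001,600, 13! = 6,227,020,800 ✓. So n = 13.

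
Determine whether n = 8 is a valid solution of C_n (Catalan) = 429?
C_8 = C(16,8)/(8+1) = 12,870/9 = 1,430, which does not equal 429.

Answer: No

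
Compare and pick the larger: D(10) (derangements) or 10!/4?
D(10)

Working:
D(10) = (10-1)·[D(9) + D(8)] = 9·[133,496 + 14,833] = 1,334,961; 10!/4 = 3,628,800/4 = 907,200.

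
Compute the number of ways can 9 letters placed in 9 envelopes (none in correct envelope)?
Using D(n) = (n-1)[D(n-1) + D(n-2)]:
D(9) = (9-1) × [D(8) + D(7)]
      = 8 × [14833 + 1854]
      = 8 × 16687
      = 133,496
Final answer: 133,496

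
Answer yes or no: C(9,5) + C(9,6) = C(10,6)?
Pascal's identity: LHS = 126 + 84 = 210; RHS = C(10,6) = 210. Both sides agree, so the statement holds.
Final answer: Yes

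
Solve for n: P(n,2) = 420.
21

Solution: P(n,2) = n(n−1) is increasing in n; n(n−1) ≈ (n−0.5)^2 = 420 gives n ≈ 21.0. Check: P(19,2) = 342, P(20,2) = 380, P(21,2) = 420 ✓. So n = 21.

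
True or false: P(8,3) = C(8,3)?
False

Working:
P(8,3) = 336 and C(8,3) = 56; P(n,r) = r! × C(n,r) so P > C whenever r ≥ 2.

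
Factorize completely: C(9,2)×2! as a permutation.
C(9,2)×2! = [9!/(2!(7)!)]×2! = 9!/(7)! = P(9,2) = 72.

Answer: P(9,2)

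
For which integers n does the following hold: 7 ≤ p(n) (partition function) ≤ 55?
5, 6, 7, 8, 9, 10
Tabulating p(n) via p(n) = p(n−1) + p(n−2) − p(n−5) − p(n−7) + …: p(4)=5; p(5)=7; p(6)=11; p(7)=15; p(8)=22; p(9)=30; p(10)=42; p(11)=56. So valid n = 5, 6, 7, 8, 9, 10.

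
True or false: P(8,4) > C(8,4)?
True

P(8,4) = 1,680 and C(8,4) = 70; P(n,r) = r! × C(n,r) so P > C whenever r ≥ 2.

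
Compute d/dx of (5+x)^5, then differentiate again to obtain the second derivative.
20(5+x)^3
First derivative: 5(5+x)^{4}. Second derivative: 5·4·(5+x)^{3} = 20(5+x)^{3}.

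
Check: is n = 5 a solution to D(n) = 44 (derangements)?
Yes

Solution: D(5) = (5-1)·[D(4) + D(3)] = 4·[9 + 2] = 44, which equals 44.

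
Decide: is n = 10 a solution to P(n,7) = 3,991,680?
No

Working:
P(10,7) = 10·9·8·7·6·5·4 = 604,800, which does not equal 3,991,680.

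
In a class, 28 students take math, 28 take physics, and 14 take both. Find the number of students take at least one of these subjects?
42

Solution: |A∪B| = |A|+|B|-|A∩B| = 28+28-14 = 42.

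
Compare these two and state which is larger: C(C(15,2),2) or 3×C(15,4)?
C(C(15,2),2)
C(C(15,2),2)=5,460, 3×C(15,4)=4,095.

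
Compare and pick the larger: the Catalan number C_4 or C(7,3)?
C(7,3)

Solution: C_4 = C(8,4)/(4+1) = 70/5 = 14; C(7,3) = 35.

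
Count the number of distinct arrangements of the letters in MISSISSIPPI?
34,650

Explanation: Word has 11 letters (M=1, I=4, S=4, P=2). Arrangements: 11!/Π(k!) = 34,650.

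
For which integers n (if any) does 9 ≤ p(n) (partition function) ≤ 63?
6, 7, 8, 9, 10, 11

Solution: Tabulating p(n) via p(n) = p(n−1) + p(n−2) − p(n−5) − p(n−7) + …: p(5)=7; p(6)=11; p(7)=15; p(8)=22; p(9)=30; p(10)=42; p(11)=56; p(12)=77. So valid n = 6, 7, 8, 9, 10, 11.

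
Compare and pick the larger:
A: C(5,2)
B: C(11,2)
A=C(5,2)=10, B=C(11,2)=55.
Final answer: B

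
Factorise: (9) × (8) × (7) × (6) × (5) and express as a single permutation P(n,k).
P(9,5) = 9!/(4)!

Product of 5 consecutive descending integers starting at 9: P(9,5) = 9!/4! = 15,120.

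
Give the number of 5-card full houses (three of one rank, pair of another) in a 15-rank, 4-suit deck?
Triple rank: 15. Triple suits: C(4,3)=4. Pair rank: 14. Pair suits: C(4,2)=6. Total: 5,040.
Final answer: 5,040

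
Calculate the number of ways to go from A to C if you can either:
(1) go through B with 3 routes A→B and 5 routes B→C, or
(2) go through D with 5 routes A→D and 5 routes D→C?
40

Solution: Route via B: 3×5=15. Route via D: 5×5=25. Total: 40.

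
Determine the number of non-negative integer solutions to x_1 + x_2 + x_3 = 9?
55

C(9+3-1, 3-1) = 55.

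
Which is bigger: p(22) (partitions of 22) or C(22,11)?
C(22,11)

Explanation: Pentagonal recurrence p(n) = p(n−1) + p(n−2) − p(n−5) − p(n−7) + …: p(22) = p(21) + p(20) − p(17) − p(15) + p(10) + p(7) − p(0) = 792 + 627 − 297 − 176 + 42 + 15 − 1 = 1,002; C(22,11) = 705,432.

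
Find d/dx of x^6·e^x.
(6x^5 + x^6)e^x
Product rule: d/dx[x^6]·e^x + x^6·d/dx[e^x] = 6x^{5}e^x + x^6e^x.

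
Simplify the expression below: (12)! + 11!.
(12)! + 11! = (12)·11! + 11! = (12+1)·11! = 13·11! = 518,918,400.
Final answer: 518,918,400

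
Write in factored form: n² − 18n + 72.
(n − 6)(n − 12)

Solution: Seek roots whose sum is 18 and product is 72: (6, 12). So n² − 18n + 72 = (n − 6)(n − 12).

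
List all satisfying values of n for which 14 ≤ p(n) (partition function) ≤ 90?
7, 8, 9, 10, 11, 12

Reasoning: Tabulating p(n) via p(n) = p(n−1) + p(n−2) − p(n−5) − p(n−7) + …: p(6)=11; p(7)=15; p(8)=22; p(9)=30; p(10)=42; p(11)=56; p(12)=77; p(13)=101. So valid n = 7, 8, 9, 10, 11, 12.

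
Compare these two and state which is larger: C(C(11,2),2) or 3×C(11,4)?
C(C(11,2),2)

C(C(11,2),2)=1,485, 3×C(11,4)=990.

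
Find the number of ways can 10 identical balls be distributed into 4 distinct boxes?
286
C(10+4-1, 4-1) = C(13, 3) = 286.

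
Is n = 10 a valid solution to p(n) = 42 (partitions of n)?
Yes

Explanation: Pentagonal recurrence p(n) = p(n−1) + p(n−2) − p(n−5) − p(n−7) + …: p(10) = p(9) + p(8) − p(5) − p(3) = 30 + 22 − 7 − 3 = 42, which equals 42.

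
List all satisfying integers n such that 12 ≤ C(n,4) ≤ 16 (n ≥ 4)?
6

Reasoning: C(5,4)=5; C(6,4)=15; C(7,4)=35. So valid n = 6.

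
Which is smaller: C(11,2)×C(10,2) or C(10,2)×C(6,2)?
C(10,2)×C(6,2)

Explanation: C(11,2)×C(10,2)=2,475, C(10,2)×C(6,2)=675.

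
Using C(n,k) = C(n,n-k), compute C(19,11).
75,582

Solution: C(19,11) = C(19,8) = 75,582.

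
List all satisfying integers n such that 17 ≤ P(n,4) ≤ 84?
P(3,4)=0; P(4,4)=24; P(5,4)=120. So valid n = 4.

Answer: 4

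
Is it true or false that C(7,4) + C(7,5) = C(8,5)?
True

Reasoning: Pascal's identity: LHS = 35 + 21 = 56; RHS = C(8,5) = 56. Both sides agree, so the statement holds.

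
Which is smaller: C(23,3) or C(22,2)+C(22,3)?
Equal

Explanation: By Pascal's identity: C(23,3) = C(22,2)+C(22,3) = 1,771. Equal.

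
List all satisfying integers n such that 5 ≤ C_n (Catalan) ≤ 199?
3, 4, 5, 6

Reasoning: C_2=2; C_3=5; C_4=14; C_5=42; C_6=132; C_7=429. So valid n = 3, 4, 5, 6.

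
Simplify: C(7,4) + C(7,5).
By Pascal's identity: C(8,5) = 56.

Answer: 56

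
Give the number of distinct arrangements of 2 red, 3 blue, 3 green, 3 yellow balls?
Multinomial: 11!/(2! × 3! × 3! × 3!) = 92,400.
Final answer: 92,400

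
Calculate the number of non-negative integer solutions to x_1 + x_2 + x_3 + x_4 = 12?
455

Explanation: C(12+4-1, 4-1) = 455.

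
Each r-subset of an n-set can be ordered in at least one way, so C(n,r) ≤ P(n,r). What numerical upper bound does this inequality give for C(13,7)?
P(13,7) = 13·12·11·10·9·8·7 = 8,648,640, so C(13,7) ≤ 8,648,640. (The bound is loose by a factor of 7! = 5,040: C(13,7) = 8,648,640/5,040 = 1,716.)
Final answer: 8,648,640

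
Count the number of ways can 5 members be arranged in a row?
Arrangements of 5 distinct objects: 5! = 120.

Answer: 120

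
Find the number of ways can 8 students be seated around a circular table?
5,040

Solution: Circular arrangements: (8-1)! = 5,040.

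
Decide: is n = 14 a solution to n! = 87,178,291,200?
14! = 14·13! = 14·6,227,020,800 = 87,178,291,200, which equals 87,178,291,200.

Answer: Yes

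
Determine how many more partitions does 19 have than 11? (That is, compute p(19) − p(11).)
434

Working:
Pentagonal recurrence p(n) = p(n−1) + p(n−2) − p(n−5) − p(n−7) + …: p(19) = p(18) + p(17) − p(14) − p(12) + p(7) + p(4) = 385 + 297 − 135 − 77 + 15 + 5 = 490.
p(11) = p(10) + p(9) − p(6) − p(4) = 42 + 30 − 11 − 5 = 56.
Difference = 490 − 56 = 434.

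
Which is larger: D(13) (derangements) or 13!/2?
13!/2

Solution: D(13) = (13-1)·[D(12) + D(11)] = 12·[176,214,841 + 14,684,570] = 2,290,792,932; 13!/2 = 6,227,020,800/2 = 3,113,510,400.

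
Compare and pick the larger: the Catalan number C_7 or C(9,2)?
C_7

Working:
C_7 = C(14,7)/(7+1) = 3,432/8 = 429; C(9,2) = 36.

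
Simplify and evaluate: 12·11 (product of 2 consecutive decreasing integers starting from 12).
132

Working:
This is P(12,2) = 12!/(10)! = 132.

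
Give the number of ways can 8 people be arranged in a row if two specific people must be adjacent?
10,080

Treat pair as unit: (8-1)! arrangements × 2 internal orders = 10,080.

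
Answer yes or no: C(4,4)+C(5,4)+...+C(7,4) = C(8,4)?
No

Explanation: Hockey stick identity gives Σ = C(8,5) = 56; RHS C(8,4) = 70.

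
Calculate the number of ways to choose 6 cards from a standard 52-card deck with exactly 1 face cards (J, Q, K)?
7,896,096

Working:
12 face cards and 40 non-face cards: C(12,1) × C(40,5) = 12 × 658,008 = 7,896,096.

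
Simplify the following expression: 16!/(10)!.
This equals 16×15×...×11 = 5,765,760.
Final answer: 5,765,760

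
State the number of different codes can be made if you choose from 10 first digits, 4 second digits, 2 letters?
80

By the multiplication principle: 10 × 4 × 2 = 80.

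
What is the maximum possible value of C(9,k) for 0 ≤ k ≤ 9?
126

Explanation: Maximum at k = 4 or k = 5: C(9,4) = 126.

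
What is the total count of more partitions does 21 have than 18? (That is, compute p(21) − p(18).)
407

Explanation: Pentagonal recurrence p(n) = p(n−1) + p(n−2) − p(n−5) − p(n−7) + …: p(21) = p(20) + p(19) − p(16) − p(14) + p(9) + p(6) = 627 + 490 − 231 − 135 + 30 + 11 = 792.
p(18) = p(17) + p(16) − p(13) − p(11) + p(6) + p(3) = 297 + 231 − 101 − 56 + 11 + 3 = 385.
Difference = 792 − 385 = 407.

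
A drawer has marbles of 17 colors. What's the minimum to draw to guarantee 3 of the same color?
35

Reasoning: Worst case: 2 of each = 34. One more: 35.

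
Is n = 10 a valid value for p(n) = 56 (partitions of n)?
No

Reasoning: Pentagonal recurrence p(n) = p(n−1) + p(n−2) − p(n−5) − p(n−7) + …: p(10) = p(9) + p(8) − p(5) − p(3) = 30 + 22 − 7 − 3 = 42, which does not equal 56.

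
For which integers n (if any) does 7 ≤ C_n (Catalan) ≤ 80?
4, 5
C_3=5; C_4=14; C_5=42; C_6=132. So valid n = 4, 5.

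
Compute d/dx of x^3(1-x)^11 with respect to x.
3x^2(1-x)^11 - 11x^3(1-x)^10
Product rule: 3x^{2}(1-x)^{11} + x^3·(-11)(1-x)^{10}.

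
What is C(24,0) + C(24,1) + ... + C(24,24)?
16,777,216

Working:
Sum of binomial coefficients = 2^24 = 16,777,216.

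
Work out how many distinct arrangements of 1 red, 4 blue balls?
Multinomial: 5!/(1! × 4!) = 5.
Final answer: 5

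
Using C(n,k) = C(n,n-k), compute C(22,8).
319,770

Reasoning: C(22,8) = C(22,14) = 319,770.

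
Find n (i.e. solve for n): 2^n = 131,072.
17

131,072 = 1,024 × 128 = 2^10 × 2^7 = 2^17, so n = 17.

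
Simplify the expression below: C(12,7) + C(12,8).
1,287

Solution: By Pascal's identity: C(13,8) = 1,287.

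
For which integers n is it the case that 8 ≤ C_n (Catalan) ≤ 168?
4, 5, 6

Explanation: C_3=5; C_4=14; C_5=42; C_6=132; C_7=429. So valid n = 4, 5, 6.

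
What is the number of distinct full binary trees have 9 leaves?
Using the Catalan number formula: C_n = C(2n, n) / (n+1)
C_8 = C(16, 8) / (8+1)
     = 12870 / 9
     = 1,430

Answer: 1,430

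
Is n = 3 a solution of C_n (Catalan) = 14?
No

Reasoning: C_3 = C(6,3)/(3+1) = 20/4 = 5, which does not equal 14.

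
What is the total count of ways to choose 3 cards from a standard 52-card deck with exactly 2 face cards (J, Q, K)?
2,640

Solution: 12 face cards and 40 non-face cards: C(12,2) × C(40,1) = 66 × 40 = 2,640.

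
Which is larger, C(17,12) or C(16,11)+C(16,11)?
C(16,11)+C(16,11)

C(17,12)=6,188; C(16,11)+C(16,11)=4,368+4,368=8,736.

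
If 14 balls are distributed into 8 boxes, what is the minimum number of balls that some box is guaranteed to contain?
Pigeonhole: ⌈14/8⌉ = 2.

Answer: 2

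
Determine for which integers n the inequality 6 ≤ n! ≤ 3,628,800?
3, 4, 5, 6, 7, 8, 9, 10

Working:
n! is strictly increasing; 3! = 6 and 10! = 3,628,800, so valid n = 3, 4, 5, 6, 7, 8, 9, 10.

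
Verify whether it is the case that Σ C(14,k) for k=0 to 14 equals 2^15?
Binomial theorem: Σ C(14,k) = (1+1)^14 = 2^14 = 16,384; RHS 2^15 = 32,768.

Answer: False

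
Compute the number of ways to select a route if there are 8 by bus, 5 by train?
13
By the addition principle: 8 + 5 = 13.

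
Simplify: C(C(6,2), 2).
C(6,2) = 15, then C(15, 2) = 105.
Final answer: 105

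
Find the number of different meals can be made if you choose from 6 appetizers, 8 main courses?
48
By the multiplication principle: 6 × 8 = 48.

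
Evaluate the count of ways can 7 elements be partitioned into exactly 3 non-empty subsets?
301
This equals S(7,3), the Stirling number of the 2nd kind.
Using the Stirling recurrence: S(n,k) = k·S(n-1,k) + S(n-1,k-1)
S(7,3) = 3·S(6,3) + S(6,2)
         = 3·90 + 31
         = 270 + 31
         = 301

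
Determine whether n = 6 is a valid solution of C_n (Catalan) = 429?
No

Explanation: C_6 = C(12,6)/(6+1) = 924/7 = 132, which does not equal 429.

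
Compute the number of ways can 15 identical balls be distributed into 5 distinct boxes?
C(15+5-1, 5-1) = C(19, 4) = 3,876.

Answer: 3,876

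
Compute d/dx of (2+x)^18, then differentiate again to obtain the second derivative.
306(2+x)^16
First derivative: 18(2+x)^{17}. Second derivative: 18·17·(2+x)^{16} = 306(2+x)^{16}.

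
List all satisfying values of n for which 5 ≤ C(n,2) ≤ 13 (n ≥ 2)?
4, 5
C(3,2)=3; C(4,2)=6; C(5,2)=10; C(6,2)=15. So valid n = 4, 5.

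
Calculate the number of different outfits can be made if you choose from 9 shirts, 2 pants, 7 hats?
126

By the multiplication principle: 9 × 2 × 7 = 126.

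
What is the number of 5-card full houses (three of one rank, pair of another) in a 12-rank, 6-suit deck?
Triple rank: 12. Triple suits: C(6,3)=20. Pair rank: 11. Pair suits: C(6,2)=15. Total: 39,600.
Final answer: 39,600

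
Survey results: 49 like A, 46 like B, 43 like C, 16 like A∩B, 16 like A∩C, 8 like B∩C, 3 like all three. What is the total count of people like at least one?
101
|A∪B∪C| = 49+46+43-16-16-8+3 = 101.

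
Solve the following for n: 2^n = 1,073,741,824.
30

Explanation: 1,073,741,824 = 1,024 × 1,024 × 1,024 = 2^10 × 2^10 × 2^10 = 2^30, so n = 30.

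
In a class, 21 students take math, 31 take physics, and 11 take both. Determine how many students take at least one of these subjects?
|A∪B| = |A|+|B|-|A∩B| = 21+31-11 = 41.

Answer: 41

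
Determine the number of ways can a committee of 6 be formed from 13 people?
1,716

Solution: C(13,6) = 13! / (6! × (13-6)!)
         = 13! / (6! × 7!)
         = 1,716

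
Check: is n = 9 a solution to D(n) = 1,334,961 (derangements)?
D(9) = (9-1)·[D(8) + D(7)] = 8·[14,833 + 1,854] = 133,496, which does not equal 1,334,961.
Final answer: No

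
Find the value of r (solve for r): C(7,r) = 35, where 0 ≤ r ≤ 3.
3

Reasoning: C(7,r) is increasing for 0 ≤ r ≤ 3. Stepping up (C(7,r+1) = C(7,r)·(7−r)/(r+1)): C(7,1) = 7, C(7,2) = 21, C(7,3) = 35 ✓. So r = 3.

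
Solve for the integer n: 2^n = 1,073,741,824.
1,073,741,824 = 1,024 × 1,024 × 1,024 = 2^10 × 2^10 × 2^10 = 2^30, so n = 30.

Answer: 30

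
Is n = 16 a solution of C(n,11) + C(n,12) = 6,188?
Yes

Reasoning: C(16,11) + C(16,12) = 4,368 + 1,820 = 6,188, which equals 6,188.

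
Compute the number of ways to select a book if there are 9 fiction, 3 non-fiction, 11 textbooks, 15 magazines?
38

Explanation: By the addition principle: 9 + 3 + 11 + 15 = 38.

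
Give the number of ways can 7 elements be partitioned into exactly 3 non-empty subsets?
301

Explanation: This equals S(7,3), the Stirling number of the 2nd kind.
Using the Stirling recurrence: S(n,k) = k·S(n-1,k) + S(n-1,k-1)
S(7,3) = 3·S(6,3) + S(6,2)
         = 3·90 + 31
         = 270 + 31
         = 301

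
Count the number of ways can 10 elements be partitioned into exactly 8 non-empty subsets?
750

Solution: This equals S(10,8), the Stirling number of the 2nd kind.
Using the Stirling recurrence: S(n,k) = k·S(n-1,k) + S(n-1,k-1)
S(10,8) = 8·S(9,8) + S(9,7)
         = 8·36 + 462
         = 288 + 462
         = 750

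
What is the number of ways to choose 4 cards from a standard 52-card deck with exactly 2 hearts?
57,798

Solution: 13 hearts and 39 non-hearts: C(13,2) × C(39,2) = 78 × 741 = 57,798.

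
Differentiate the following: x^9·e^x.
(9x^8 + x^9)e^x

Product rule: d/dx[x^9]·e^x + x^9·d/dx[e^x] = 9x^{8}e^x + x^9e^x.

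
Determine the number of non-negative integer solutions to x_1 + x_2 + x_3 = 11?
78

Reasoning: C(11+3-1, 3-1) = 78.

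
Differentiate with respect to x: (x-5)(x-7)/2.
(2x - 12)/2

d/dx[(x-5)(x-7)] = (x-7) + (x-5) = 2x - 12. Dividing by 2 gives (2x - 12)/2.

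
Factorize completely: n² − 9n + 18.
(n − 3)(n − 6)
Seek roots whose sum is 9 and product is 18: (3, 6). So n² − 9n + 18 = (n − 3)(n − 6).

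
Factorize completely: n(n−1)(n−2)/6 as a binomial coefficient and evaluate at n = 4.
C(n,3); C(4,3) = 4
n(n−1)(n−2)/6 = n!/(3!(n−3)!) = C(n,3). At n = 4: C(4,3) = 4.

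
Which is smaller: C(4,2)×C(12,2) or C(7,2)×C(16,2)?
C(4,2)×C(12,2)

Working:
C(4,2)×C(12,2)=396, C(7,2)×C(16,2)=2,520.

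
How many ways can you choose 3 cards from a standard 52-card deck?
22,100

Explanation: C(52,3) = 22,100.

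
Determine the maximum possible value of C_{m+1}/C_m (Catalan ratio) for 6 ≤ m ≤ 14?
29/8

Solution: C_{m+1}/C_m = 2(2m+1)/(m+2), which increases with m. Maximum at m = 14: 2·29/16 = 29/8.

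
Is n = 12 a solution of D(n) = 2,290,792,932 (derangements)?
No

D(12) = (12-1)·[D(11) + D(10)] = 11·[14,684,570 + 1,334,961] = 176,214,841, which does not equal 2,290,792,932.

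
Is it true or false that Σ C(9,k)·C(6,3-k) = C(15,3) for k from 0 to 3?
True

Reasoning: Vandermonde's identity gives C(15,3) = 455; RHS C(15,3) = 455.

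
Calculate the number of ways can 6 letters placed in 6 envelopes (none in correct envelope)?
265

Working:
Using D(n) = (n-1)[D(n-1) + D(n-2)]:
D(6) = (6-1) × [D(5) + D(4)]
      = 5 × [44 + 9]
      = 5 × 53
      = 265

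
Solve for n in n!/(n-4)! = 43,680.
16

Working:
n!/(n-4)! = n×(n-1)×(n-2)×(n-3), a product of 4 consecutive integers ≈ (n−1.5)^4. 43,680^(1/4) + 1.5 ≈ 16.0; check n = 16: 16×15×14×13 = 43,680 ✓. So n = 16.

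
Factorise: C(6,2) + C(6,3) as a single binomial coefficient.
C(7,3)

By Pascal's identity: C(6,2) + C(6,3) = C(7,3) = 35.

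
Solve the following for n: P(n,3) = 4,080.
17

Explanation: P(n,3) = n(n−1)(n−2) is increasing in n; n(n−1)(n−2) ≈ (n−1)^3 = 4,080 gives n ≈ 17.0. Check: P(15,3) = 2,730, P(16,3) = 3,360, P(17,3) = 4,080 ✓. So n = 17.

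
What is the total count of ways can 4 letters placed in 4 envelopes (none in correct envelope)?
9

Explanation: Using D(n) = (n-1)[D(n-1) + D(n-2)]:
D(4) = (4-1) × [D(3) + D(2)]
      = 3 × [2 + 1]
      = 3 × 3
      = 9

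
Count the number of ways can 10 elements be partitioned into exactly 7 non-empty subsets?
5,880

This equals S(10,7), the Stirling number of the 2nd kind.
Using the Stirling recurrence: S(n,k) = k·S(n-1,k) + S(n-1,k-1)
S(10,7) = 7·S(9,7) + S(9,6)
         = 7·462 + 2646
         = 3234 + 2646
         = 5,880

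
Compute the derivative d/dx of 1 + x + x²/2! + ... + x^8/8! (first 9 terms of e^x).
Differentiating term by term gives the first 8 terms of e^x.
Final answer: 1 + x + x²/2! + ... + x^7/7!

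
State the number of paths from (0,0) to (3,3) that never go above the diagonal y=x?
5
Counted by the Catalan number C_3: C_3 = C(6,3)/(3+1) = 20/4 = 5.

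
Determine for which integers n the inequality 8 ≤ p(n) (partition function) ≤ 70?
6, 7, 8, 9, 10, 11

Tabulating p(n) via p(n) = p(n−1) + p(n−2) − p(n−5) − p(n−7) + …: p(5)=7; p(6)=11; p(7)=15; p(8)=22; p(9)=30; p(10)=42; p(11)=56; p(12)=77. So valid n = 6, 7, 8, 9, 10, 11.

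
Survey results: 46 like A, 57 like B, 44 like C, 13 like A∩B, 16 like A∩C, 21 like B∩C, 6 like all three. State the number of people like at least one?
103

Working:
|A∪B∪C| = 46+57+44-13-16-21+6 = 103.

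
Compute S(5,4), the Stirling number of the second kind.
10
Using the Stirling recurrence: S(n,k) = k·S(n-1,k) + S(n-1,k-1)
S(5,4) = 4·S(4,4) + S(4,3)
         = 4·1 + 6
         = 4 + 6
         = 10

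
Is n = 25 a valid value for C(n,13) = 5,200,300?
Yes

Working:
C(25,13) = 25·24·23·22·21·20·19·18·17·16·15·14·13/13! = 32,382,376,266,240,000/6,227,020,800 = 5,200,300, which equals 5,200,300.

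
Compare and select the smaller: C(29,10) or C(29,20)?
C(29,20)

Explanation: C(29,10)=20,030,010, C(29,20)=10,015,005.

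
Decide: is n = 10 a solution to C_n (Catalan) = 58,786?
C_10 = C(20,10)/(10+1) = 184,756/11 = 16,796, which does not equal 58,786.

Answer: No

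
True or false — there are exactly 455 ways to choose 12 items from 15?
True

Explanation: C(15,12) = 455.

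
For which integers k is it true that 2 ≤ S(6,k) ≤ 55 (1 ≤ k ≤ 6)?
S(6,1)=1; S(6,2)=31; S(6,3)=90; S(6,4)=65; S(6,5)=15; S(6,6)=1. So valid k = 2, 5.
Final answer: 2, 5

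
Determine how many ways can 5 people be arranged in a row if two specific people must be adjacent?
48
Treat pair as unit: (5-1)! arrangements × 2 internal orders = 48.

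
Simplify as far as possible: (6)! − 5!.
600

(6)! − 5! = (6)·5! − 5! = (6−1)·5! = 5·5! = 600.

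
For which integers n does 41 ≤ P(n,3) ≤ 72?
5
P(4,3)=24; P(5,3)=60; P(6,3)=120. So valid n = 5.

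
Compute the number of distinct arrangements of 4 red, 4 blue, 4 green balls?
Multinomial: 12!/(4! × 4! × 4!) = 34,650.

Answer: 34,650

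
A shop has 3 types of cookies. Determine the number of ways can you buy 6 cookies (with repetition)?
28

Working:
Stars and bars: C(6+3-1, 6) = C(8, 6) = 28.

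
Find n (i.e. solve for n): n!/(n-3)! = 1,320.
12

Reasoning: n!/(n-3)! = n×(n-1)×(n-2), a product of 3 consecutive integers ≈ (n−1)^3. 1,320^(1/3) + 1 ≈ 12.0; check n = 12: 12×11×10 = 1,320 ✓. So n = 12.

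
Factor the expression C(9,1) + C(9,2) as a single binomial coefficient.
By Pascal's identity: C(9,1) + C(9,2) = C(10,2) = 45.
Final answer: C(10,2)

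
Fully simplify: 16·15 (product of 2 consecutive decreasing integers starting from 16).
This is P(16,2) = 16!/(14)! = 240.

Answer: 240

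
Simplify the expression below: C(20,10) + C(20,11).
By Pascal's identity: C(21,11) = 352,716.
Final answer: 352,716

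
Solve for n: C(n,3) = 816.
18
C(n,3) = n(n−1)(n−2)/3! is increasing in n, and n(n−1)(n−2) = 3!·816 = 4,896 ≈ (n−1)^3 gives n ≈ 18.0. Check: C(16,3) = 560, C(17,3) = 680, C(18,3) = 816 ✓. So n = 18.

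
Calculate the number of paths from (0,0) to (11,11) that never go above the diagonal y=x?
58,786

Reasoning: Counted by the Catalan number C_11: C_11 = C(22,11)/(11+1) = 705,432/12 = 58,786.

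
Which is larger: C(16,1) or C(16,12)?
C(16,12)
C(16,1)=16, C(16,12)=1,820.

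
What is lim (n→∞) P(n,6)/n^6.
P(n,6) = n(n-1)···(n-5) ≈ n^6 for large n. Limit = 1.

Answer: 1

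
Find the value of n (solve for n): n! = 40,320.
8

Solution: n! is strictly increasing. 6! = 720, 7! = 5,040, 8! = 40,320 ✓. So n = 8.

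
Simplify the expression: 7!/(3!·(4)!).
35

This is C(7,3) = 35.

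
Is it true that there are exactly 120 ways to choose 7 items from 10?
True

Explanation: C(10,7) = 120.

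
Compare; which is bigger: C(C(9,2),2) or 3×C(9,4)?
C(C(9,2),2)=630, 3×C(9,4)=378.
Final answer: C(C(9,2),2)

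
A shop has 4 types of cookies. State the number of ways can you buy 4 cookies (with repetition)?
35

Stars and bars: C(4+4-1, 4) = C(7, 4) = 35.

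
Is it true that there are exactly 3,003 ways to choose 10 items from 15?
True

Explanation: C(15,10) = 3,003.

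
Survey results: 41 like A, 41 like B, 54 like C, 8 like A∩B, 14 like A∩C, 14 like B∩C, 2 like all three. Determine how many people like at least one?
102

Solution: |A∪B∪C| = 41+41+54-8-14-14+2 = 102.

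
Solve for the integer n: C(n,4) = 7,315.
22
C(n,4) = n(n−1)(n−2)(n−3)/4! is increasing in n, and n(n−1)(n−2)(n−3) = 4!·7,315 = 175,560 ≈ (n−1.5)^4 gives n ≈ 22.0. Check: C(20,4) = 4,845, C(21,4) = 5,985, C(22,4) = 7,315 ✓. So n = 22.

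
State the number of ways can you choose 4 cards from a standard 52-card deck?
C(52,4) = 270,725.
Final answer: 270,725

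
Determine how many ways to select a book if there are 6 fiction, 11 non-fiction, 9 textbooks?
By the addition principle: 6 + 11 + 9 = 26.
Final answer: 26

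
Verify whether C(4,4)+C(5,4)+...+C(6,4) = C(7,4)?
False

Solution: Hockey stick identity gives Σ = C(7,5) = 21; RHS C(7,4) = 35.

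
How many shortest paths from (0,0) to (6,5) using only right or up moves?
462

Solution: Choose 6 rights from 11 moves: C(11,6) = 462.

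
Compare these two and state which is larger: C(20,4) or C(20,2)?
C(20,4)

Working:
C(20,4)=4,845, C(20,2)=190.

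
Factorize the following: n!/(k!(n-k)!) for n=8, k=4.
C(8,4) = 70

Reasoning: This is the binomial coefficient C(8,4) = 70.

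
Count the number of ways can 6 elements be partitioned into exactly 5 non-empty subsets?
This equals S(6,5), the Stirling number of the 2nd kind.
Using the Stirling recurrence: S(n,k) = k·S(n-1,k) + S(n-1,k-1)
S(6,5) = 5·S(5,5) + S(5,4)
         = 5·1 + 10
         = 5 + 10
         = 15
Final answer: 15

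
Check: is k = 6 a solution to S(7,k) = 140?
No

Solution: S(7,6) = 6·S(6,6) + S(6,5) = 6·1 + 15 = 21, which does not equal 140.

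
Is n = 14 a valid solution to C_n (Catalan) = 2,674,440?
Yes

Solution: C_14 = C(28,14)/(14+1) = 40,116,600/15 = 2,674,440, which equals 2,674,440.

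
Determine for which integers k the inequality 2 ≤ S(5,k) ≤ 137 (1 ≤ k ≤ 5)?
S(5,1)=1; S(5,2)=15; S(5,3)=25; S(5,4)=10; S(5,5)=1. So valid k = 2, 3, 4.
Final answer: 2, 3, 4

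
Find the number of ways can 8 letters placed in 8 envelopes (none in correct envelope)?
14,833

Solution: Using D(n) = (n-1)[D(n-1) + D(n-2)]:
D(8) = (8-1) × [D(7) + D(6)]
      = 7 × [1854 + 265]
      = 7 × 2119
      = 14,833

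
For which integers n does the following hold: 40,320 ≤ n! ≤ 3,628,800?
8, 9, 10

Reasoning: n! is strictly increasing; 8! = 40,320 and 10! = 3,628,800, so valid n = 8, 9, 10.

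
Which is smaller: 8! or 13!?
8!

Reasoning: 8!=40,320, 13!=6,227,020,800. 13! > 8!.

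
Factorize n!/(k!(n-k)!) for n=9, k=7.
C(9,7) = 36
This is the binomial coefficient C(9,7) = 36.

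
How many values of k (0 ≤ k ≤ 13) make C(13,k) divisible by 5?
2

Explanation: Checking C(13,k) mod 5 for k = 0..13: divisible at k = 4, 9. That's 2 values.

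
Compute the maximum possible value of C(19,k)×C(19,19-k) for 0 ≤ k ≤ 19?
C(19,k)·C(19,19-k) = C(19,k)², maximised at the centre k = 9: C(19,9)² = 8,533,694,884.

Answer: 8,533,694,884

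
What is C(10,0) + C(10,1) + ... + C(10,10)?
1,024

Explanation: Sum of binomial coefficients = 2^10 = 1,024.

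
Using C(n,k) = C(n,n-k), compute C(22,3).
1,540

C(22,3) = C(22,19) = 1,540.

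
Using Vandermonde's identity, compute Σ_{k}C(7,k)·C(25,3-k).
= C(7+25,3) = C(32,3) = 4,960.
Final answer: 4,960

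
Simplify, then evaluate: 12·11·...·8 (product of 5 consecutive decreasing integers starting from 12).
95,040

Working:
This is P(12,5) = 12!/(7)! = 95,040.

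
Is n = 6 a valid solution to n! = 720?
Yes

Working:
6! = 6·5! = 6·120 = 720, which equals 720.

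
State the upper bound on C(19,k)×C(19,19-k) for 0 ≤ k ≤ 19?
8,533,694,884

C(19,k)·C(19,19-k) = C(19,k)², maximised at the centre k = 9: C(19,9)² = 8,533,694,884.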